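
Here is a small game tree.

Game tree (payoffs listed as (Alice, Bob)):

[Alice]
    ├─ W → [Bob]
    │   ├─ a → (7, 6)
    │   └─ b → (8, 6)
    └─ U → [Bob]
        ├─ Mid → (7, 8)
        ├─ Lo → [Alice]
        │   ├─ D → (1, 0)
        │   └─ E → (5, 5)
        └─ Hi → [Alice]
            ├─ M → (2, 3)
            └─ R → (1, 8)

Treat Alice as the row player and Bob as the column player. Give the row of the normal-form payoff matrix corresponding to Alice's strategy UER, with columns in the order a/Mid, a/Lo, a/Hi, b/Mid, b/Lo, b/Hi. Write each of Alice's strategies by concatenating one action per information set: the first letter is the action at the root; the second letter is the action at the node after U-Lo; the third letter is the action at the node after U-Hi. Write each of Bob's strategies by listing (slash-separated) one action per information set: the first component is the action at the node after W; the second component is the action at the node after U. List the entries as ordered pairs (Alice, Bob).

(7,8) (5,5) (1,8) (7,8) (5,5) (1,8)

vs a/Mid: Alice plays U → Bob plays Mid at [U] → (7, 8)
vs a/Lo: Alice plays U → Bob plays Lo at [U] → Alice plays E at [U-Lo] → (5, 5)
vs a/Hi: Alice plays U → Bob plays Hi at [U] → Alice plays R at [U-Hi] → (1, 8)
vs b/Mid: Alice plays U → Bob plays Mid at [U] → (7, 8)
vs b/Lo: Alice plays U → Bob plays Lo at [U] → Alice plays E at [U-Lo] → (5, 5)
vs b/Hi: Alice plays U → Bob plays Hi at [U] → Alice plays R at [U-Hi] → (1, 8)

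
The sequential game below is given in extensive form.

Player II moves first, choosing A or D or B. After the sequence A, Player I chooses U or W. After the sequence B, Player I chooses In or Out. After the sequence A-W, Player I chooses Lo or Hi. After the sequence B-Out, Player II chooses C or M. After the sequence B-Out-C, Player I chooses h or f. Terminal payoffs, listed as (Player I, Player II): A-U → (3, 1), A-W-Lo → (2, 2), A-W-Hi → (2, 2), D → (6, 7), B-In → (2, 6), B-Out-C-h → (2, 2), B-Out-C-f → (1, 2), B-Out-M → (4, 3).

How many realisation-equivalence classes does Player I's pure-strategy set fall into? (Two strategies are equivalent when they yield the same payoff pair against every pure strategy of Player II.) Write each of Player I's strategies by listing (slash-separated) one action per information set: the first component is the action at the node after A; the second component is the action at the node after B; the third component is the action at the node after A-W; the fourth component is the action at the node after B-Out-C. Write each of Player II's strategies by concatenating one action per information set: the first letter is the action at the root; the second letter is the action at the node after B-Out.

6

Player I has 16 pure strategies: U/In/Lo/h, U/In/Lo/f, U/In/Hi/h, U/In/Hi/f, U/Out/Lo/h, U/Out/Lo/f, U/Out/Hi/h, U/Out/Hi/f, W/In/Lo/h, W/In/Lo/f, W/In/Hi/h, W/In/Hi/f, W/Out/Lo/h, W/Out/Lo/f, W/Out/Hi/h, W/Out/Hi/f. Columns: AC, AM, DC, DM, BC, BM.
{U/In/Lo/h, U/In/Lo/f, U/In/Hi/h, U/In/Hi/f} → row (3,1) (3,1) (6,7) (6,7) (2,6) (2,6)
{U/Out/Lo/h, U/Out/Hi/h} → row (3,1) (3,1) (6,7) (6,7) (2,2) (4,3)
{U/Out/Lo/f, U/Out/Hi/f} → row (3,1) (3,1) (6,7) (6,7) (1,2) (4,3)
{W/In/Lo/h, W/In/Lo/f, W/In/Hi/h, W/In/Hi/f} → row (2,2) (2,2) (6,7) (6,7) (2,6) (2,6)
{W/Out/Lo/h, W/Out/Hi/h} → row (2,2) (2,2) (6,7) (6,7) (2,2) (4,3)
{W/Out/Lo/f, W/Out/Hi/f} → row (2,2) (2,2) (6,7) (6,7) (1,2) (4,3)
That's 6 distinct rows out of 16 strategies.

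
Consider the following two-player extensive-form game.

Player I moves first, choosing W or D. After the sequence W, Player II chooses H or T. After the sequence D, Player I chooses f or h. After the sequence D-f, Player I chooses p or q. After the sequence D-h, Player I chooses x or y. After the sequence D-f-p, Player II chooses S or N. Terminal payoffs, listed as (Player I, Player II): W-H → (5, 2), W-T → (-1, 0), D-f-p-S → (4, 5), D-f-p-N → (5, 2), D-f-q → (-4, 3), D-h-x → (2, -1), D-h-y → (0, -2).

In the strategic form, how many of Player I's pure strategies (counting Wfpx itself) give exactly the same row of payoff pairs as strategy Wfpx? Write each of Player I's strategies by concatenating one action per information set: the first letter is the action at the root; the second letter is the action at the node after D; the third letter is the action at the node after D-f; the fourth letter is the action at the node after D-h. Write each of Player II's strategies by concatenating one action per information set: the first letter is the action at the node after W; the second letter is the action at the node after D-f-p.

8

Row for Wfpx (columns HS, HN, TS, TN): (5,2) (5,2) (-1,0) (-1,0).
Under Wfpx, Player I's choice at the node after D and at the node after D-f and at the node after D-h can never be reached regardless of what Player II does, so varying those choices leaves every outcome unchanged.
Holding the reachable choices fixed and varying the unreachable ones freely already gives 2 × 2 × 2 = 8 equivalent strategies.
No other strategy reproduces this row, so those 8 are the full class: Wfpx, Wfpy, Wfqx, Wfqy, Whpx, Whpy, Whqx, Whqy.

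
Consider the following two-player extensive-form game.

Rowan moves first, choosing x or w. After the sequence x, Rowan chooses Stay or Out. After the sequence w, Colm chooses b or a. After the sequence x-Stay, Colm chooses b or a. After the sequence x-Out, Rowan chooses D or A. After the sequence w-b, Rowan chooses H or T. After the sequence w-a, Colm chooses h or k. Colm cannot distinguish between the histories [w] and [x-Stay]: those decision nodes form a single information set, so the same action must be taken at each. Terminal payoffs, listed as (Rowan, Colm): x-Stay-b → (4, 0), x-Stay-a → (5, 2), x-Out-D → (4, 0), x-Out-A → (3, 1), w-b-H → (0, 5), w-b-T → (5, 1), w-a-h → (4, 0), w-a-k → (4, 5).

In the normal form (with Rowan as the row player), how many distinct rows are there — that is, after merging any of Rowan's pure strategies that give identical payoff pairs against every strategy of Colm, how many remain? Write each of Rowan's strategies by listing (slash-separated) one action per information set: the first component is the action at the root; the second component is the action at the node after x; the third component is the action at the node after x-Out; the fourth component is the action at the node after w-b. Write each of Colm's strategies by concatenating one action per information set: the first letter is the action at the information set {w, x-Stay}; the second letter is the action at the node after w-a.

5

Rowan has 16 pure strategies: x/Stay/D/H, x/Stay/D/T, x/Stay/A/H, x/Stay/A/T, x/Out/D/H, x/Out/D/T, x/Out/A/H, x/Out/A/T, w/Stay/D/H, w/Stay/D/T, w/Stay/A/H, w/Stay/A/T, w/Out/D/H, w/Out/D/T, w/Out/A/H, w/Out/A/T. Columns: bh, bk, ah, ak.
{x/Stay/D/H, x/Stay/D/T, x/Stay/A/H, x/Stay/A/T} → row (4,0) (4,0) (5,2) (5,2)
{x/Out/D/H, x/Out/D/T} → row (4,0) (4,0) (4,0) (4,0)
{x/Out/A/H, x/Out/A/T} → row (3,1) (3,1) (3,1) (3,1)
{w/Stay/D/H, w/Stay/A/H, w/Out/D/H, w/Out/A/H} → row (0,5) (0,5) (4,0) (4,5)
{w/Stay/D/T, w/Stay/A/T, w/Out/D/T, w/Out/A/T} → row (5,1) (5,1) (4,0) (4,5)
That's 5 distinct rows out of 16 strategies.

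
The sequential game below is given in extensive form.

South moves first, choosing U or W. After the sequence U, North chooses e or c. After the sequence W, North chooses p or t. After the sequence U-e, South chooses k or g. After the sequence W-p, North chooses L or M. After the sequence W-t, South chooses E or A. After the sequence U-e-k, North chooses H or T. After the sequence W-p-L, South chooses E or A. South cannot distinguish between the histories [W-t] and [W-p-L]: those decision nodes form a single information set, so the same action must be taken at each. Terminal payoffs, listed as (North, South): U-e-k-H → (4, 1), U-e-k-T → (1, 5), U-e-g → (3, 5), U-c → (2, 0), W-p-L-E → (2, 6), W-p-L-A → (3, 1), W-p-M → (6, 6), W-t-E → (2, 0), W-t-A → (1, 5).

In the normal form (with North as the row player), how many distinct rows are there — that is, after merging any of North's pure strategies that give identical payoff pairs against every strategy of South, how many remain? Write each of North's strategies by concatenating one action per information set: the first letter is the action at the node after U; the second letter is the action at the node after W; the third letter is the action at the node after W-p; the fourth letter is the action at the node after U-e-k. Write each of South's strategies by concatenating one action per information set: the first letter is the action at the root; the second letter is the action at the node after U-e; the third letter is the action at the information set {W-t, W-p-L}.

9

North has 16 pure strategies: epLH, epLT, epMH, epMT, etLH, etLT, etMH, etMT, cpLH, cpLT, cpMH, cpMT, ctLH, ctLT, ctMH, ctMT. Columns: UkE, UkA, UgE, UgA, WkE, WkA, WgE, WgA.
{epLH} → row (4,1) (4,1) (3,5) (3,5) (2,6) (3,1) (2,6) (3,1)
{epLT} → row (1,5) (1,5) (3,5) (3,5) (2,6) (3,1) (2,6) (3,1)
{epMH} → row (4,1) (4,1) (3,5) (3,5) (6,6) (6,6) (6,6) (6,6)
{epMT} → row (1,5) (1,5) (3,5) (3,5) (6,6) (6,6) (6,6) (6,6)
{etLH, etMH} → row (4,1) (4,1) (3,5) (3,5) (2,0) (1,5) (2,0) (1,5)
{etLT, etMT} → row (1,5) (1,5) (3,5) (3,5) (2,0) (1,5) (2,0) (1,5)
{cpLH, cpLT} → row (2,0) (2,0) (2,0) (2,0) (2,6) (3,1) (2,6) (3,1)
{cpMH, cpMT} → row (2,0) (2,0) (2,0) (2,0) (6,6) (6,6) (6,6) (6,6)
{ctLH, ctLT, ctMH, ctMT} → row (2,0) (2,0) (2,0) (2,0) (2,0) (1,5) (2,0) (1,5)
That's 9 distinct rows out of 16 strategies.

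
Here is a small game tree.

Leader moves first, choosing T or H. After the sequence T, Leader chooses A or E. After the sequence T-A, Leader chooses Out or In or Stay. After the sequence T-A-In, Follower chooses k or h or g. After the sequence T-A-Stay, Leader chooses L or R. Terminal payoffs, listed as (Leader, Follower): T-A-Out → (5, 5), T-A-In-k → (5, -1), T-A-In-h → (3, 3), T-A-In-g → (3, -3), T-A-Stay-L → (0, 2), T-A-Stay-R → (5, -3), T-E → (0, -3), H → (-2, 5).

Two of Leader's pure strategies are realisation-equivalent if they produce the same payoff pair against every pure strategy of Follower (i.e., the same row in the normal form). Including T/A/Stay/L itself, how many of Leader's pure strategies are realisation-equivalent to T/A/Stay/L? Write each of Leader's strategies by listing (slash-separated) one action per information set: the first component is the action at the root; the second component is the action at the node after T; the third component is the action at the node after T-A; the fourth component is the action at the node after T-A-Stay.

1

Row for T/A/Stay/L (columns k, h, g): (0,2) (0,2) (0,2).
Every one of Leader's information sets is on the play path for some reply by Follower when Leader follows T/A/Stay/L.
Changing the action at any of them therefore changes at least one column, so only T/A/Stay/L itself gives this row.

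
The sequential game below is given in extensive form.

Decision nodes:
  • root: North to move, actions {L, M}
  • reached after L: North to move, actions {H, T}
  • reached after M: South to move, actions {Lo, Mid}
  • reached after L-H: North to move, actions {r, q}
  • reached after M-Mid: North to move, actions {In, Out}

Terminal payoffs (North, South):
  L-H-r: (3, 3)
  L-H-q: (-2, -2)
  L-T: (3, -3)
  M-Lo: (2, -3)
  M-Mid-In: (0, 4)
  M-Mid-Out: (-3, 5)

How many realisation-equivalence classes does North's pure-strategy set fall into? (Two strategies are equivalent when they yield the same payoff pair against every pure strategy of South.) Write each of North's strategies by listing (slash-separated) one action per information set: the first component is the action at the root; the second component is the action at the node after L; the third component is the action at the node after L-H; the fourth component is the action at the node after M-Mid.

5

North has 16 pure strategies: L/H/r/In, L/H/r/Out, L/H/q/In, L/H/q/Out, L/T/r/In, L/T/r/Out, L/T/q/In, L/T/q/Out, M/H/r/In, M/H/r/Out, M/H/q/In, M/H/q/Out, M/T/r/In, M/T/r/Out, M/T/q/In, M/T/q/Out. Columns: Lo, Mid.
{L/H/r/In, L/H/r/Out} → row (3,3) (3,3)
{L/H/q/In, L/H/q/Out} → row (-2,-2) (-2,-2)
{L/T/r/In, L/T/r/Out, L/T/q/In, L/T/q/Out} → row (3,-3) (3,-3)
{M/H/r/In, M/H/q/In, M/T/r/In, M/T/q/In} → row (2,-3) (0,4)
{M/H/r/Out, M/H/q/Out, M/T/r/Out, M/T/q/Out} → row (2,-3) (-3,5)
That's 5 distinct rows out of 16 strategies.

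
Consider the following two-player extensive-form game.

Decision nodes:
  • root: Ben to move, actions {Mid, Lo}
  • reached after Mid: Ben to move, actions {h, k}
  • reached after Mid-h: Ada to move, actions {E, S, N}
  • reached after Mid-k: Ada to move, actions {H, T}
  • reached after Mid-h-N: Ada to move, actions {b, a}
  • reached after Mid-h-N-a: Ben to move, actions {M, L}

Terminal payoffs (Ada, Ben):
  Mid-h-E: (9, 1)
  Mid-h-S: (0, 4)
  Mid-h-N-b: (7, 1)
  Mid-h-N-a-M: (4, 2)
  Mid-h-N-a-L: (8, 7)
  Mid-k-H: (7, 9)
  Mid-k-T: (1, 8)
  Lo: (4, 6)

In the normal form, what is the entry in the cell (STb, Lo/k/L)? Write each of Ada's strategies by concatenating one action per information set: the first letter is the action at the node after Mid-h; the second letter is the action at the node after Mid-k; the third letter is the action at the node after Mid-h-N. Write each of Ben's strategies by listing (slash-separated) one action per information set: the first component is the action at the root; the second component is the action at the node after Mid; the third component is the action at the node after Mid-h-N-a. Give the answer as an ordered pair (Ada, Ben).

Trace the play path from the root:
  Ben plays Lo
→ terminal payoff (4, 6).
(Ada's choice at the node after Mid-h is never reached on this path, so it doesn't affect the outcome.)

(4, 6)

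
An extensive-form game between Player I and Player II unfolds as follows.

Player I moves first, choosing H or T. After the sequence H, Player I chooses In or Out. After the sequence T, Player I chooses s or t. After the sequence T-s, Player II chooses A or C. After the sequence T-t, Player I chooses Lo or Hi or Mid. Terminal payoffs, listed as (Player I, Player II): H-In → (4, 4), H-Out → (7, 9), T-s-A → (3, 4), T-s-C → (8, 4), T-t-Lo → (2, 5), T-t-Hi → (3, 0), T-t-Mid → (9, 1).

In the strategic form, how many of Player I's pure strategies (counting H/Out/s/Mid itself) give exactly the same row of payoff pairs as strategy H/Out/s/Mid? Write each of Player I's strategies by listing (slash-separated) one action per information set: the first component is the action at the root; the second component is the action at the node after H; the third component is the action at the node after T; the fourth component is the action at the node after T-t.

6

Row for H/Out/s/Mid (columns A, C): (7,9) (7,9).
Under H/Out/s/Mid, Player I's choice at the node after T and at the node after T-t can never be reached regardless of what Player II does, so varying those choices leaves every outcome unchanged.
Holding the reachable choices fixed and varying the unreachable ones freely already gives 2 × 3 = 6 equivalent strategies.
No other strategy reproduces this row, so those 6 are the full class: H/Out/s/Lo, H/Out/s/Hi, H/Out/s/Mid, H/Out/t/Lo, H/Out/t/Hi, H/Out/t/Mid.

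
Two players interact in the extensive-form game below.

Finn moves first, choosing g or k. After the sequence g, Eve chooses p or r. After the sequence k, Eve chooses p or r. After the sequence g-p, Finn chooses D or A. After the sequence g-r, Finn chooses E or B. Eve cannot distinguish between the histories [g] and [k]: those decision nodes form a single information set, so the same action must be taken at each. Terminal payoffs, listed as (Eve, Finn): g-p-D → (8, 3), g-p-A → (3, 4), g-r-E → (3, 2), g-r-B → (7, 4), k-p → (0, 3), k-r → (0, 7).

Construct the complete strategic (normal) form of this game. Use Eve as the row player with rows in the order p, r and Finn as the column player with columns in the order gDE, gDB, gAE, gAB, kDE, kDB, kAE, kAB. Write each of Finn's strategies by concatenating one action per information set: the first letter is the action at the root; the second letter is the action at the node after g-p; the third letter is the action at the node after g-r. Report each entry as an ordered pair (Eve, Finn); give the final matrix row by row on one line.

Row p: gDE→(8,3), gDB→(8,3), gAE→(3,4), gAB→(3,4), kDE→(0,3), kDB→(0,3), kAE→(0,3), kAB→(0,3)
Row r: gDE→(3,2), gDB→(7,4), gAE→(3,2), gAB→(7,4), kDE→(0,7), kDB→(0,7), kAE→(0,7), kAB→(0,7)

p: (8,3) (8,3) (3,4) (3,4) (0,3) (0,3) (0,3) (0,3) | r: (3,2) (7,4) (3,2) (7,4) (0,7) (0,7) (0,7) (0,7)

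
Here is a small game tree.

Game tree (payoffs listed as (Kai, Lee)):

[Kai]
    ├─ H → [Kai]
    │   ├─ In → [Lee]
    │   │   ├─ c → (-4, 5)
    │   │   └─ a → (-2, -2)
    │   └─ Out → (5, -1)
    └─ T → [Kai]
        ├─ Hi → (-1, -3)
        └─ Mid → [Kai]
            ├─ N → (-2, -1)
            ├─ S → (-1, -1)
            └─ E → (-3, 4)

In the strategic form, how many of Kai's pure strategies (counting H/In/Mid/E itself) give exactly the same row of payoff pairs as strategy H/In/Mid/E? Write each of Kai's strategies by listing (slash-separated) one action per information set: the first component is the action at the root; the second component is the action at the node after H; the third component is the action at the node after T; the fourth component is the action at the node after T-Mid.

Row for H/In/Mid/E (columns c, a): (-4,5) (-2,-2).
Under H/In/Mid/E, Kai's choice at the node after T and at the node after T-Mid can never be reached regardless of what Lee does, so varying those choices leaves every outcome unchanged.
Holding the reachable choices fixed and varying the unreachable ones freely already gives 2 × 3 = 6 equivalent strategies.
No other strategy reproduces this row, so those 6 are the full class: H/In/Hi/N, H/In/Hi/S, H/In/Hi/E, H/In/Mid/N, H/In/Mid/S, H/In/Mid/E.

6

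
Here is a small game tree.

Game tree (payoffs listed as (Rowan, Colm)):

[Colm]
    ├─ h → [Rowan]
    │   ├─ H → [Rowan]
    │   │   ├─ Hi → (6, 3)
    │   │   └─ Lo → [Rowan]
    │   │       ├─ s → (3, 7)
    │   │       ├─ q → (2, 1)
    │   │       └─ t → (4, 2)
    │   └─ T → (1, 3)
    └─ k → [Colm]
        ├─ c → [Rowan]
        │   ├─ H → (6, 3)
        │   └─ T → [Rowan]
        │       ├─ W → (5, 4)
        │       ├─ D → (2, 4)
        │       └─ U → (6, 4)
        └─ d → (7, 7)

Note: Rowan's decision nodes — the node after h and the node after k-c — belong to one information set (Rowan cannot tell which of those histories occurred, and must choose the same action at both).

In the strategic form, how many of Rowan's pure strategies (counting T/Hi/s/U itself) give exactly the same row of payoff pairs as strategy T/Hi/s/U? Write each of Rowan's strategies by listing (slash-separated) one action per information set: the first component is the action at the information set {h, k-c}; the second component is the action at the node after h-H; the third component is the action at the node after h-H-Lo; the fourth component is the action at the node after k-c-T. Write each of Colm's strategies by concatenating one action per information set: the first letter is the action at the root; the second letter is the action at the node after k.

Row for T/Hi/s/U (columns hc, hd, kc, kd): (1,3) (1,3) (6,4) (7,7).
Under T/Hi/s/U, Rowan's choice at the node after h-H and at the node after h-H-Lo can never be reached regardless of what Colm does, so varying those choices leaves every outcome unchanged.
Holding the reachable choices fixed and varying the unreachable ones freely already gives 2 × 3 = 6 equivalent strategies.
No other strategy reproduces this row, so those 6 are the full class: T/Hi/s/U, T/Hi/q/U, T/Hi/t/U, T/Lo/s/U, T/Lo/q/U, T/Lo/t/U.

6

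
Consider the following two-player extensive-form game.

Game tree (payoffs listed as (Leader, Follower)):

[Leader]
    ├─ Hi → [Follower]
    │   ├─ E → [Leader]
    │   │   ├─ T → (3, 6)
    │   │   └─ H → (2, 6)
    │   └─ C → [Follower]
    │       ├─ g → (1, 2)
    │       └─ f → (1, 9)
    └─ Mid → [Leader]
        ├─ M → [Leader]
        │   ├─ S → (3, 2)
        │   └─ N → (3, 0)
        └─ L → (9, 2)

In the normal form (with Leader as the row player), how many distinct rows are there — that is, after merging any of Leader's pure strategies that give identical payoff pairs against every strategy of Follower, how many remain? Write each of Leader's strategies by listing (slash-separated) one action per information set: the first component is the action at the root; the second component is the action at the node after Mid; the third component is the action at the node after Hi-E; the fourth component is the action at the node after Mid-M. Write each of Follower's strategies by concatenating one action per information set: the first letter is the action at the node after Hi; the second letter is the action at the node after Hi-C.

Leader has 16 pure strategies: Hi/M/T/S, Hi/M/T/N, Hi/M/H/S, Hi/M/H/N, Hi/L/T/S, Hi/L/T/N, Hi/L/H/S, Hi/L/H/N, Mid/M/T/S, Mid/M/T/N, Mid/M/H/S, Mid/M/H/N, Mid/L/T/S, Mid/L/T/N, Mid/L/H/S, Mid/L/H/N. Columns: Eg, Ef, Cg, Cf.
{Hi/M/T/S, Hi/M/T/N, Hi/L/T/S, Hi/L/T/N} → row (3,6) (3,6) (1,2) (1,9)
{Hi/M/H/S, Hi/M/H/N, Hi/L/H/S, Hi/L/H/N} → row (2,6) (2,6) (1,2) (1,9)
{Mid/M/T/S, Mid/M/H/S} → row (3,2) (3,2) (3,2) (3,2)
{Mid/M/T/N, Mid/M/H/N} → row (3,0) (3,0) (3,0) (3,0)
{Mid/L/T/S, Mid/L/T/N, Mid/L/H/S, Mid/L/H/N} → row (9,2) (9,2) (9,2) (9,2)
That's 5 distinct rows out of 16 strategies.

5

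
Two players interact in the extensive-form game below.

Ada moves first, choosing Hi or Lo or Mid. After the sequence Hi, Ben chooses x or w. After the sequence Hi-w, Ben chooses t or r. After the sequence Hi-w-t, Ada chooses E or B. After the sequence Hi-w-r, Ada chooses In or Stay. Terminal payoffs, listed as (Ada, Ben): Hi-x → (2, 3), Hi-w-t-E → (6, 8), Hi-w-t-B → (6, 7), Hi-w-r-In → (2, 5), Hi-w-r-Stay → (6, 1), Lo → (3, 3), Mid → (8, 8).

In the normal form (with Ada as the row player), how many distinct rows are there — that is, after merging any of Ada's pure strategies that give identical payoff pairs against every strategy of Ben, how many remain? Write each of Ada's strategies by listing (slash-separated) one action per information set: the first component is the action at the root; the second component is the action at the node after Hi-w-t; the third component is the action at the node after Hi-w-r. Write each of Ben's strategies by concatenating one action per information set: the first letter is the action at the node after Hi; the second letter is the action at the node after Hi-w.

6

Ada has 12 pure strategies: Hi/E/In, Hi/E/Stay, Hi/B/In, Hi/B/Stay, Lo/E/In, Lo/E/Stay, Lo/B/In, Lo/B/Stay, Mid/E/In, Mid/E/Stay, Mid/B/In, Mid/B/Stay. Columns: xt, xr, wt, wr.
{Hi/E/In} → row (2,3) (2,3) (6,8) (2,5)
{Hi/E/Stay} → row (2,3) (2,3) (6,8) (6,1)
{Hi/B/In} → row (2,3) (2,3) (6,7) (2,5)
{Hi/B/Stay} → row (2,3) (2,3) (6,7) (6,1)
{Lo/E/In, Lo/E/Stay, Lo/B/In, Lo/B/Stay} → row (3,3) (3,3) (3,3) (3,3)
{Mid/E/In, Mid/E/Stay, Mid/B/In, Mid/B/Stay} → row (8,8) (8,8) (8,8) (8,8)
That's 6 distinct rows out of 12 strategies.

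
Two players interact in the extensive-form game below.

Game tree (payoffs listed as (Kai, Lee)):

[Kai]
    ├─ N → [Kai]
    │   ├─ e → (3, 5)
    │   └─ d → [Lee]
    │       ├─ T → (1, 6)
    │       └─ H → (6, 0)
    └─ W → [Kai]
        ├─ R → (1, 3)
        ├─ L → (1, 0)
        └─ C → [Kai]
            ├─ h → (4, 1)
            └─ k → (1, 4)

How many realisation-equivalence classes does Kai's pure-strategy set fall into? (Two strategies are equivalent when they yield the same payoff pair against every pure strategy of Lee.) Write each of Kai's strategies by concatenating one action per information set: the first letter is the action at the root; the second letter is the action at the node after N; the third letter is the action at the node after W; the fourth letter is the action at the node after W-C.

6

Kai has 24 pure strategies: NeRh, NeRk, NeLh, NeLk, NeCh, NeCk, NdRh, NdRk, NdLh, NdLk, NdCh, NdCk, WeRh, WeRk, WeLh, WeLk, WeCh, WeCk, WdRh, WdRk, WdLh, WdLk, WdCh, WdCk. Columns: T, H.
{NeRh, NeRk, NeLh, NeLk, NeCh, NeCk} → row (3,5) (3,5)
{NdRh, NdRk, NdLh, NdLk, NdCh, NdCk} → row (1,6) (6,0)
{WeRh, WeRk, WdRh, WdRk} → row (1,3) (1,3)
{WeLh, WeLk, WdLh, WdLk} → row (1,0) (1,0)
{WeCh, WdCh} → row (4,1) (4,1)
{WeCk, WdCk} → row (1,4) (1,4)
That's 6 distinct rows out of 24 strategies.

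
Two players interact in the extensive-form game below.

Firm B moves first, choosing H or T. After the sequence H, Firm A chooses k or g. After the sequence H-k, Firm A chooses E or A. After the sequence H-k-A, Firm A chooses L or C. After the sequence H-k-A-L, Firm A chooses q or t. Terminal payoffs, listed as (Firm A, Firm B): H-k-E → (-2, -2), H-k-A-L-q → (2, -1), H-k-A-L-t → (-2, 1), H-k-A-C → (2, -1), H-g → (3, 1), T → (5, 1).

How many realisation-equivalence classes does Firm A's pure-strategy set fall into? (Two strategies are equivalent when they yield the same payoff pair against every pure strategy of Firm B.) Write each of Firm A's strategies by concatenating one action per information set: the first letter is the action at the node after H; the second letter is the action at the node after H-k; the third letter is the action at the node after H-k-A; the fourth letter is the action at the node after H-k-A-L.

4

Firm A has 16 pure strategies: kELq, kELt, kECq, kECt, kALq, kALt, kACq, kACt, gELq, gELt, gECq, gECt, gALq, gALt, gACq, gACt. Columns: H, T.
{kELq, kELt, kECq, kECt} → row (-2,-2) (5,1)
{kALq, kACq, kACt} → row (2,-1) (5,1)
{kALt} → row (-2,1) (5,1)
{gELq, gELt, gECq, gECt, gALq, gALt, gACq, gACt} → row (3,1) (5,1)
That's 4 distinct rows out of 16 strategies.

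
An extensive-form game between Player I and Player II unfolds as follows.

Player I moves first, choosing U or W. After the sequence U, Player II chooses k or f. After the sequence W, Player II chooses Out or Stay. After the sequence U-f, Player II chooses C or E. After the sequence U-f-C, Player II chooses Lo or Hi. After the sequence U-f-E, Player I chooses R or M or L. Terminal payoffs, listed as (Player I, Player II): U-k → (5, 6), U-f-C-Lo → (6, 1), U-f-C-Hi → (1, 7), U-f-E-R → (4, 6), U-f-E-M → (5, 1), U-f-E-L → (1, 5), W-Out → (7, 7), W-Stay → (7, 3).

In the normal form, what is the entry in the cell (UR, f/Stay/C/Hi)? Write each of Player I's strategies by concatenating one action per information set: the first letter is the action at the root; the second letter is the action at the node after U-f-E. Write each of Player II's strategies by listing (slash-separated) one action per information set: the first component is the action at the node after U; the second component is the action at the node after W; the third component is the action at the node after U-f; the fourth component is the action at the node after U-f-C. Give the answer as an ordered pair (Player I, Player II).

(1, 7)

Trace the play path from the root:
  Player I plays U
  Player II plays f at [U]
  Player II plays C at [U-f]
  Player II plays Hi at [U-f-C]
→ terminal payoff (1, 7).
(Player I's choice at the node after U-f-E is never reached on this path, so it doesn't affect the outcome.)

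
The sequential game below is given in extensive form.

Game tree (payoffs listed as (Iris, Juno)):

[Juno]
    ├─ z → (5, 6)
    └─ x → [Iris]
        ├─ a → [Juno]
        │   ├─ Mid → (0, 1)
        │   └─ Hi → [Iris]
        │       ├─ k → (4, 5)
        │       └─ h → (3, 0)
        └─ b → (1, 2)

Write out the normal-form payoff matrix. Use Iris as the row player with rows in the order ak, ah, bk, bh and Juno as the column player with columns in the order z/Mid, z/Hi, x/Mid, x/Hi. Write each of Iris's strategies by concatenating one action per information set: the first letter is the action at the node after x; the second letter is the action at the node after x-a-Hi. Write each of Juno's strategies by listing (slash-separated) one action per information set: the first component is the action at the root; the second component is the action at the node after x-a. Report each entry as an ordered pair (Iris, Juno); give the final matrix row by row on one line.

        z/Mid     z/Hi    x/Mid     x/Hi
  ak    (5,6)    (5,6)    (0,1)    (4,5)
  ah    (5,6)    (5,6)    (0,1)    (3,0)
  bk    (5,6)    (5,6)    (1,2)    (1,2)
  bh    (5,6)    (5,6)    (1,2)    (1,2)

ak: (5,6) (5,6) (0,1) (4,5) | ah: (5,6) (5,6) (0,1) (3,0) | bk: (5,6) (5,6) (1,2) (1,2) | bh: (5,6) (5,6) (1,2) (1,2)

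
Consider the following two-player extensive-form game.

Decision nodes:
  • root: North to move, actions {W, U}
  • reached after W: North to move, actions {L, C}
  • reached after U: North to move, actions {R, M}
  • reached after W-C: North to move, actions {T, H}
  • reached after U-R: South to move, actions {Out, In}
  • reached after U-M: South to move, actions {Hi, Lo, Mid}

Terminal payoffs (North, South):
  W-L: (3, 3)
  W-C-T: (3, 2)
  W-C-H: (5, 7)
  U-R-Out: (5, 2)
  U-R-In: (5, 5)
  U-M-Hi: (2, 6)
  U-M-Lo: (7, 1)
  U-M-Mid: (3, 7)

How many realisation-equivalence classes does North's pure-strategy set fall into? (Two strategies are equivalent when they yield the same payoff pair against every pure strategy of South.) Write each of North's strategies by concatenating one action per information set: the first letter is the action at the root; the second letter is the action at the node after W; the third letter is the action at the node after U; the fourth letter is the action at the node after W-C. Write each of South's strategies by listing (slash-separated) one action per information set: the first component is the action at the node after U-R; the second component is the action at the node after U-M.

5

North has 16 pure strategies: WLRT, WLRH, WLMT, WLMH, WCRT, WCRH, WCMT, WCMH, ULRT, ULRH, ULMT, ULMH, UCRT, UCRH, UCMT, UCMH. Columns: Out/Hi, Out/Lo, Out/Mid, In/Hi, In/Lo, In/Mid.
{WLRT, WLRH, WLMT, WLMH} → row (3,3) (3,3) (3,3) (3,3) (3,3) (3,3)
{WCRT, WCMT} → row (3,2) (3,2) (3,2) (3,2) (3,2) (3,2)
{WCRH, WCMH} → row (5,7) (5,7) (5,7) (5,7) (5,7) (5,7)
{ULRT, ULRH, UCRT, UCRH} → row (5,2) (5,2) (5,2) (5,5) (5,5) (5,5)
{ULMT, ULMH, UCMT, UCMH} → row (2,6) (7,1) (3,7) (2,6) (7,1) (3,7)
That's 5 distinct rows out of 16 strategies.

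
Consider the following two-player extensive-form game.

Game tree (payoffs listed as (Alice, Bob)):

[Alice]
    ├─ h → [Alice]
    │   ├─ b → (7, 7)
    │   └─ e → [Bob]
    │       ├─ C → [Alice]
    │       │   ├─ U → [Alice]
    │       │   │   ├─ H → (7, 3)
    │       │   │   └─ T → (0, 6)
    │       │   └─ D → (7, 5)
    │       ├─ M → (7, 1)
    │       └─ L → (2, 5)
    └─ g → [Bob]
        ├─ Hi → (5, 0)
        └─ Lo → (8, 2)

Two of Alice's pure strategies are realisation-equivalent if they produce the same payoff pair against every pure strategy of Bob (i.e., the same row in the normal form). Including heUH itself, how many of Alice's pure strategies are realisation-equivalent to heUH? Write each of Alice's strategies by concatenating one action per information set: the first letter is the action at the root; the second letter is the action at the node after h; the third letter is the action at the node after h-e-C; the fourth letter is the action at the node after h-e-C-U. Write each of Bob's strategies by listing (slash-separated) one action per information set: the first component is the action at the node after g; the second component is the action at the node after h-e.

Row for heUH (columns Hi/C, Hi/M, Hi/L, Lo/C, Lo/M, Lo/L): (7,3) (7,1) (2,5) (7,3) (7,1) (2,5).
Every one of Alice's information sets is on the play path for some reply by Bob when Alice follows heUH.
Changing the action at any of them therefore changes at least one column, so only heUH itself gives this row.

1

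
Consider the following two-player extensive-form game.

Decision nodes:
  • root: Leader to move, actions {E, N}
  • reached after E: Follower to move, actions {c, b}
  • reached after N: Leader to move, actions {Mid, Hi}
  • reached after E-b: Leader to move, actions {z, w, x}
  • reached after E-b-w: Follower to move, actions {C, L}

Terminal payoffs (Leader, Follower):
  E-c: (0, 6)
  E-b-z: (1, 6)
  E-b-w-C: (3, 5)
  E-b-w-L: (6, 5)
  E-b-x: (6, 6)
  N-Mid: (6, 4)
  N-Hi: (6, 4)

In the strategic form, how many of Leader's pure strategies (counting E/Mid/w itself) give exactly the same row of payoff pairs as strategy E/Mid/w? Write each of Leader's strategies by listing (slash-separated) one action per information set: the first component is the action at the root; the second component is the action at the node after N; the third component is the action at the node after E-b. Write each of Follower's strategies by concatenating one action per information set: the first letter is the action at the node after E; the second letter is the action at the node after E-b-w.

Row for E/Mid/w (columns cC, cL, bC, bL): (0,6) (0,6) (3,5) (6,5).
Under E/Mid/w, Leader's choice at the node after N can never be reached regardless of what Follower does, so varying those choices leaves every outcome unchanged.
Holding the reachable choices fixed and varying the unreachable one freely already gives 2 equivalent strategies.
No other strategy reproduces this row, so those 2 are the full class: E/Mid/w, E/Hi/w.

2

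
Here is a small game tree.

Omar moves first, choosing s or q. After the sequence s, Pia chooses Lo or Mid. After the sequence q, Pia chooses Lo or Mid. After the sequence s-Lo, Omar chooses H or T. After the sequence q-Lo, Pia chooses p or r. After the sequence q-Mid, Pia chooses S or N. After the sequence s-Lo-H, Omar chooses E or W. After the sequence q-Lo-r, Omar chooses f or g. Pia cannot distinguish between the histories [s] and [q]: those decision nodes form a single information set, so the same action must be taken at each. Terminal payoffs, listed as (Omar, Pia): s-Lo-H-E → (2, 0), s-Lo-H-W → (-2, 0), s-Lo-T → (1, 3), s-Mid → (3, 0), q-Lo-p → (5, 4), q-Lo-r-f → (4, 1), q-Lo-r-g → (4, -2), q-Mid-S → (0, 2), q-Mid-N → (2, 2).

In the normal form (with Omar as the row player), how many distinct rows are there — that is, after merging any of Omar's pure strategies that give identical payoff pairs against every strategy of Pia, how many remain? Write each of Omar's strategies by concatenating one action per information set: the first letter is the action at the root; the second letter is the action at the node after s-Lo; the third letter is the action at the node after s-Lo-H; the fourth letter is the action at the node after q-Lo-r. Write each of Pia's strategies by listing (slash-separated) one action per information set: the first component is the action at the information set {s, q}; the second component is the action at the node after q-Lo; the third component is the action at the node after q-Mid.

5

Omar has 16 pure strategies: sHEf, sHEg, sHWf, sHWg, sTEf, sTEg, sTWf, sTWg, qHEf, qHEg, qHWf, qHWg, qTEf, qTEg, qTWf, qTWg. Columns: Lo/p/S, Lo/p/N, Lo/r/S, Lo/r/N, Mid/p/S, Mid/p/N, Mid/r/S, Mid/r/N.
{sHEf, sHEg} → row (2,0) (2,0) (2,0) (2,0) (3,0) (3,0) (3,0) (3,0)
{sHWf, sHWg} → row (-2,0) (-2,0) (-2,0) (-2,0) (3,0) (3,0) (3,0) (3,0)
{sTEf, sTEg, sTWf, sTWg} → row (1,3) (1,3) (1,3) (1,3) (3,0) (3,0) (3,0) (3,0)
{qHEf, qHWf, qTEf, qTWf} → row (5,4) (5,4) (4,1) (4,1) (0,2) (2,2) (0,2) (2,2)
{qHEg, qHWg, qTEg, qTWg} → row (5,4) (5,4) (4,-2) (4,-2) (0,2) (2,2) (0,2) (2,2)
That's 5 distinct rows out of 16 strategies.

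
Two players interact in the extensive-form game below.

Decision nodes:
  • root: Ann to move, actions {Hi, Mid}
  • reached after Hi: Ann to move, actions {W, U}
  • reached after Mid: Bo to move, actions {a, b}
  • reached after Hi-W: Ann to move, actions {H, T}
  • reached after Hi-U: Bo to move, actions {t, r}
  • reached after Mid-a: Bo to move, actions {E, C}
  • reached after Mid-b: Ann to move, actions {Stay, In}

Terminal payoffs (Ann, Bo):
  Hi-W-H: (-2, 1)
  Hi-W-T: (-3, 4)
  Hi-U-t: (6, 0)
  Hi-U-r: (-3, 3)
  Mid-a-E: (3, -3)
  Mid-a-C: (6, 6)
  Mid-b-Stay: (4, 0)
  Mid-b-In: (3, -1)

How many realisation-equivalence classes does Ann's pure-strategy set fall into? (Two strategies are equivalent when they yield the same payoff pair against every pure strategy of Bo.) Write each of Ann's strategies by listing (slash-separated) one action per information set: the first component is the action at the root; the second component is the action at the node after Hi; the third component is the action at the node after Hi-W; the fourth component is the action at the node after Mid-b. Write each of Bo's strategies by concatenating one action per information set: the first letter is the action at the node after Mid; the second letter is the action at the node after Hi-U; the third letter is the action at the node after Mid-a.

5

Ann has 16 pure strategies: Hi/W/H/Stay, Hi/W/H/In, Hi/W/T/Stay, Hi/W/T/In, Hi/U/H/Stay, Hi/U/H/In, Hi/U/T/Stay, Hi/U/T/In, Mid/W/H/Stay, Mid/W/H/In, Mid/W/T/Stay, Mid/W/T/In, Mid/U/H/Stay, Mid/U/H/In, Mid/U/T/Stay, Mid/U/T/In. Columns: atE, atC, arE, arC, btE, btC, brE, brC.
{Hi/W/H/Stay, Hi/W/H/In} → row (-2,1) (-2,1) (-2,1) (-2,1) (-2,1) (-2,1) (-2,1) (-2,1)
{Hi/W/T/Stay, Hi/W/T/In} → row (-3,4) (-3,4) (-3,4) (-3,4) (-3,4) (-3,4) (-3,4) (-3,4)
{Hi/U/H/Stay, Hi/U/H/In, Hi/U/T/Stay, Hi/U/T/In} → row (6,0) (6,0) (-3,3) (-3,3) (6,0) (6,0) (-3,3) (-3,3)
{Mid/W/H/Stay, Mid/W/T/Stay, Mid/U/H/Stay, Mid/U/T/Stay} → row (3,-3) (6,6) (3,-3) (6,6) (4,0) (4,0) (4,0) (4,0)
{Mid/W/H/In, Mid/W/T/In, Mid/U/H/In, Mid/U/T/In} → row (3,-3) (6,6) (3,-3) (6,6) (3,-1) (3,-1) (3,-1) (3,-1)
That's 5 distinct rows out of 16 strategies.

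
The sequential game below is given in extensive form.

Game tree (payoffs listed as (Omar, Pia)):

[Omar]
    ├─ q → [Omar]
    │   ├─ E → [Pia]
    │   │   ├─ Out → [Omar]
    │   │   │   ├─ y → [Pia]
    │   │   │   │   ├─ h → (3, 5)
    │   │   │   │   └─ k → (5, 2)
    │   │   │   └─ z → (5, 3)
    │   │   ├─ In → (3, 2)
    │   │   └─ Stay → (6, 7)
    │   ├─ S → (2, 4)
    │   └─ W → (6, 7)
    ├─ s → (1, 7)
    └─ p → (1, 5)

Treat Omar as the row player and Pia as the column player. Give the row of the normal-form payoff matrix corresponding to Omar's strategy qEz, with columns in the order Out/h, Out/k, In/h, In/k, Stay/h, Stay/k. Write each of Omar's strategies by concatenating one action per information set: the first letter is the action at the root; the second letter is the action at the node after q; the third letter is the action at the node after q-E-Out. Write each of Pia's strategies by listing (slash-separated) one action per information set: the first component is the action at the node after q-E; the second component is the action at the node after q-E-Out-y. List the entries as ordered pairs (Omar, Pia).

(5,3) (5,3) (3,2) (3,2) (6,7) (6,7)

vs Out/h: Omar plays q → Omar plays E at [q] → Pia plays Out at [q-E] → Omar plays z at [q-E-Out] → (5, 3)
vs Out/k: Omar plays q → Omar plays E at [q] → Pia plays Out at [q-E] → Omar plays z at [q-E-Out] → (5, 3)
vs In/h: Omar plays q → Omar plays E at [q] → Pia plays In at [q-E] → (3, 2)
vs In/k: Omar plays q → Omar plays E at [q] → Pia plays In at [q-E] → (3, 2)
vs Stay/h: Omar plays q → Omar plays E at [q] → Pia plays Stay at [q-E] → (6, 7)
vs Stay/k: Omar plays q → Omar plays E at [q] → Pia plays Stay at [q-E] → (6, 7)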